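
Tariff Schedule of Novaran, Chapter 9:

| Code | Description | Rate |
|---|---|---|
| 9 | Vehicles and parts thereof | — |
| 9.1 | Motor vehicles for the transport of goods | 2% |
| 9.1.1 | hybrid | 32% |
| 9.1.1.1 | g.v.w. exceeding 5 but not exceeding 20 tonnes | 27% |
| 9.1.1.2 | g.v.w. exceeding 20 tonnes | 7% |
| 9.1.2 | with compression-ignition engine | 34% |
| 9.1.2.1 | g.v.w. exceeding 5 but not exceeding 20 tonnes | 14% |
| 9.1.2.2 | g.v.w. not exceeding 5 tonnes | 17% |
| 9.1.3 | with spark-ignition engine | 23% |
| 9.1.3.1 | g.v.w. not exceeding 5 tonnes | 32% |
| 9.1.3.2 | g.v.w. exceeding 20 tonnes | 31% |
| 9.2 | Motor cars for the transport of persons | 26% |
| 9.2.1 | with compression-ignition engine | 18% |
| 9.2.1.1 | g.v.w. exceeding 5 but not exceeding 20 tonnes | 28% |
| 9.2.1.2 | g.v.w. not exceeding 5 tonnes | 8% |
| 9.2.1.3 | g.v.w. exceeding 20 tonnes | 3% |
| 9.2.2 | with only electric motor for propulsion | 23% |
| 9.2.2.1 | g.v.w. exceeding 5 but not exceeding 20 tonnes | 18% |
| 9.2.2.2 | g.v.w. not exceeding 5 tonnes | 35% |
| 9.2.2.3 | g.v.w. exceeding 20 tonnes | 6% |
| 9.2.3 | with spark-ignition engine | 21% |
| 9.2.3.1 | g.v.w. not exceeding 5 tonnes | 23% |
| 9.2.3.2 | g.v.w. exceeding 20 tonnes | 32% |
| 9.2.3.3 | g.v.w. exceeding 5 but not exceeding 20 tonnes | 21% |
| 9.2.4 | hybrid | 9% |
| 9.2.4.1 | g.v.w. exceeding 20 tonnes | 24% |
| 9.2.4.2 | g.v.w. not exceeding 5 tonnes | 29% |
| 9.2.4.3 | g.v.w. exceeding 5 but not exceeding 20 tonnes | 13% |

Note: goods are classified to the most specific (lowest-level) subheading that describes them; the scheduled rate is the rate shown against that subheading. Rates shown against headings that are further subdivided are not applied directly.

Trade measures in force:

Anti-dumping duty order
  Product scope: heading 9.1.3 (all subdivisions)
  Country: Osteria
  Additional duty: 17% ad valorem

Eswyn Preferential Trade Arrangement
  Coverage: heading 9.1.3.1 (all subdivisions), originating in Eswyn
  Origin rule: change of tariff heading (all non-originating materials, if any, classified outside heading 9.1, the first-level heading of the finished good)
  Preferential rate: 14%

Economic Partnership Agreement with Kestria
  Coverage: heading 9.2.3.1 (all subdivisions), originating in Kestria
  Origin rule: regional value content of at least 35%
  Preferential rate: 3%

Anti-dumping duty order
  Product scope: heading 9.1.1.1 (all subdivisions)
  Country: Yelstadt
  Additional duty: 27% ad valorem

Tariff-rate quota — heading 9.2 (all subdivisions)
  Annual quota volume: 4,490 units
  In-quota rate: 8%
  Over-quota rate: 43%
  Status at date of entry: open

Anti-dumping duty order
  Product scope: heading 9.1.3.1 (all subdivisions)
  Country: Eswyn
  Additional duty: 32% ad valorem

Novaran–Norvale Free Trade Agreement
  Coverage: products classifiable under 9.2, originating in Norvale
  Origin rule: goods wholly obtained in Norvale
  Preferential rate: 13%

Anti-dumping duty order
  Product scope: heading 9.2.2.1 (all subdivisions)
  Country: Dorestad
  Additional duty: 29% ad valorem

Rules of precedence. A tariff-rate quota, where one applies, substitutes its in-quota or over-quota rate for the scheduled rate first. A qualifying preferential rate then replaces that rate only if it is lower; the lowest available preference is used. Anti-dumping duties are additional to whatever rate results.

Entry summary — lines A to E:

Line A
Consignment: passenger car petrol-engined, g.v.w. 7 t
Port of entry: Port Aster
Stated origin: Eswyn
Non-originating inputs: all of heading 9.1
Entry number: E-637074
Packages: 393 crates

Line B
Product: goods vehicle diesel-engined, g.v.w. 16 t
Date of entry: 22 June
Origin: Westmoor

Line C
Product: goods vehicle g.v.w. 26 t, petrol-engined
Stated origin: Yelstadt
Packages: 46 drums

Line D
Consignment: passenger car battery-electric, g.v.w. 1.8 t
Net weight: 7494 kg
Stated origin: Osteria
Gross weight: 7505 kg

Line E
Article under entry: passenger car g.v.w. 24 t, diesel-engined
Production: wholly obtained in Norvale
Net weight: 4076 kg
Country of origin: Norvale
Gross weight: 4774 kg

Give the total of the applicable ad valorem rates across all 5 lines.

69%

Line A: passenger car → 9.2; petrol-engined → 9.2.3; g.v.w. 7 t → 9.2.3.3. Scheduled 21%. quota on 9.2 open → in-quota 8%; Eswyn agreement on 9.1.3.1: 9.2.3.3 not covered. → 8%.
Line B: goods vehicle → 9.1; diesel-engined → 9.1.2; g.v.w. 16 t → 9.1.2.1. Scheduled 14%. No special measure applies. → 14%.
Line C: goods vehicle → 9.1; petrol-engined → 9.1.3; g.v.w. 26 t → 9.1.3.2. Scheduled 31%. No special measure applies. → 31%.
Line D: passenger car → 9.2; battery-electric → 9.2.2; g.v.w. 1.8 t → 9.2.2.2. Scheduled 35%. quota on 9.2 open → in-quota 8%. → 8%.
Line E: passenger car → 9.2; diesel-engined → 9.2.1; g.v.w. 24 t → 9.2.1.3. Scheduled 3%. quota on 9.2 open → in-quota 8%; Norvale agreement on 9.2: wholly obtained → 13% available; preference 13% not lower than 8% → no reduction. → 8%.
Sum: 8% + 14% + 31% + 8% + 8% = 69%.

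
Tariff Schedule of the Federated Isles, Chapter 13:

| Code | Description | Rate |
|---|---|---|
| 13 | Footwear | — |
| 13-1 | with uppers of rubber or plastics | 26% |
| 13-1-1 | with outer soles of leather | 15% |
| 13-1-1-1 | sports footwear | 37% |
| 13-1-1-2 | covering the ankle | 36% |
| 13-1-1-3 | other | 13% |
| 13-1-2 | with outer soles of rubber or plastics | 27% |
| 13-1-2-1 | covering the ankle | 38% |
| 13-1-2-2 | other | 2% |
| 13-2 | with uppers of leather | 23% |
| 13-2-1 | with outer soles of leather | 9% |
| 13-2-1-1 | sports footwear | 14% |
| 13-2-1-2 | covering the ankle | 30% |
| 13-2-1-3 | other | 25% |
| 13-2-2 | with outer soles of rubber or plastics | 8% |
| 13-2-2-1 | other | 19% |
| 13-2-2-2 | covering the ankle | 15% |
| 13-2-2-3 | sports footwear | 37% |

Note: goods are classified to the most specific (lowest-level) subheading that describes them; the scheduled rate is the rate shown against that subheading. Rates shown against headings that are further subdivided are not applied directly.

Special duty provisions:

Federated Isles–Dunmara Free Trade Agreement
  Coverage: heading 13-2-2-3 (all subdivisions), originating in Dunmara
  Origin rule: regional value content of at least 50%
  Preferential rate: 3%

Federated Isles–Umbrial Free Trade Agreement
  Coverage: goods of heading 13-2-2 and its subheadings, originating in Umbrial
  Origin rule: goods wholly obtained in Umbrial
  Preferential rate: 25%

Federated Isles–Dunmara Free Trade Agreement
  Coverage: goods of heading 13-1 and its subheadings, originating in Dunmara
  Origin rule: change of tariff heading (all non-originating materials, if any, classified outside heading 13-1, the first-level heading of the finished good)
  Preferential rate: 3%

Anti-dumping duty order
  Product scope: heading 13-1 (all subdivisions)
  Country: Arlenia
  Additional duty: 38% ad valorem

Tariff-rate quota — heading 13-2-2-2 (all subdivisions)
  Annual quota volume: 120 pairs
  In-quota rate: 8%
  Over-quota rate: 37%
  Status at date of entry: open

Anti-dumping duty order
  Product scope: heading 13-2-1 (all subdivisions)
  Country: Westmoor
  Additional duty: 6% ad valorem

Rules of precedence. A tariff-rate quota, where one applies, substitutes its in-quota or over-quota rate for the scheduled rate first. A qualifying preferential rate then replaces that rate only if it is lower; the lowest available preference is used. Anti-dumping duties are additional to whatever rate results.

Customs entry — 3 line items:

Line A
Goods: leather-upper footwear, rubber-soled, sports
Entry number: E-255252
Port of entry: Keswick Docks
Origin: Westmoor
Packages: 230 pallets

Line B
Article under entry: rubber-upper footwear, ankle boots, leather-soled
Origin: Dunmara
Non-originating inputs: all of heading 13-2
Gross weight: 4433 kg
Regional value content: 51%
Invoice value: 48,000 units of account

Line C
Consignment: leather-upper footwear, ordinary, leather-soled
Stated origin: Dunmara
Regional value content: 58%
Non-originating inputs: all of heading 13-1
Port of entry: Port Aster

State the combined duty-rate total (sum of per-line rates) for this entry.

65%

Line A: leather-upper → 13-2; rubber-soled → 13-2-2; sports → 13-2-2-3. Scheduled 37%. No special measure applies. → 37%.
Line B: rubber-upper → 13-1; leather-soled → 13-1-1; ankle boots → 13-1-1-2. Scheduled 36%. Dunmara agreement on 13-2-2-3: 13-1-1-2 not covered; Dunmara agreement on 13-1: CTH met → 3% available; preferential 3%. → 3%.
Line C: leather-upper → 13-2; leather-soled → 13-2-1; ordinary → 13-2-1-3. Scheduled 25%. Dunmara agreement on 13-2-2-3: 13-2-1-3 not covered; Dunmara agreement on 13-1: 13-2-1-3 not covered. → 25%.
Sum: 37% + 3% + 25% = 65%.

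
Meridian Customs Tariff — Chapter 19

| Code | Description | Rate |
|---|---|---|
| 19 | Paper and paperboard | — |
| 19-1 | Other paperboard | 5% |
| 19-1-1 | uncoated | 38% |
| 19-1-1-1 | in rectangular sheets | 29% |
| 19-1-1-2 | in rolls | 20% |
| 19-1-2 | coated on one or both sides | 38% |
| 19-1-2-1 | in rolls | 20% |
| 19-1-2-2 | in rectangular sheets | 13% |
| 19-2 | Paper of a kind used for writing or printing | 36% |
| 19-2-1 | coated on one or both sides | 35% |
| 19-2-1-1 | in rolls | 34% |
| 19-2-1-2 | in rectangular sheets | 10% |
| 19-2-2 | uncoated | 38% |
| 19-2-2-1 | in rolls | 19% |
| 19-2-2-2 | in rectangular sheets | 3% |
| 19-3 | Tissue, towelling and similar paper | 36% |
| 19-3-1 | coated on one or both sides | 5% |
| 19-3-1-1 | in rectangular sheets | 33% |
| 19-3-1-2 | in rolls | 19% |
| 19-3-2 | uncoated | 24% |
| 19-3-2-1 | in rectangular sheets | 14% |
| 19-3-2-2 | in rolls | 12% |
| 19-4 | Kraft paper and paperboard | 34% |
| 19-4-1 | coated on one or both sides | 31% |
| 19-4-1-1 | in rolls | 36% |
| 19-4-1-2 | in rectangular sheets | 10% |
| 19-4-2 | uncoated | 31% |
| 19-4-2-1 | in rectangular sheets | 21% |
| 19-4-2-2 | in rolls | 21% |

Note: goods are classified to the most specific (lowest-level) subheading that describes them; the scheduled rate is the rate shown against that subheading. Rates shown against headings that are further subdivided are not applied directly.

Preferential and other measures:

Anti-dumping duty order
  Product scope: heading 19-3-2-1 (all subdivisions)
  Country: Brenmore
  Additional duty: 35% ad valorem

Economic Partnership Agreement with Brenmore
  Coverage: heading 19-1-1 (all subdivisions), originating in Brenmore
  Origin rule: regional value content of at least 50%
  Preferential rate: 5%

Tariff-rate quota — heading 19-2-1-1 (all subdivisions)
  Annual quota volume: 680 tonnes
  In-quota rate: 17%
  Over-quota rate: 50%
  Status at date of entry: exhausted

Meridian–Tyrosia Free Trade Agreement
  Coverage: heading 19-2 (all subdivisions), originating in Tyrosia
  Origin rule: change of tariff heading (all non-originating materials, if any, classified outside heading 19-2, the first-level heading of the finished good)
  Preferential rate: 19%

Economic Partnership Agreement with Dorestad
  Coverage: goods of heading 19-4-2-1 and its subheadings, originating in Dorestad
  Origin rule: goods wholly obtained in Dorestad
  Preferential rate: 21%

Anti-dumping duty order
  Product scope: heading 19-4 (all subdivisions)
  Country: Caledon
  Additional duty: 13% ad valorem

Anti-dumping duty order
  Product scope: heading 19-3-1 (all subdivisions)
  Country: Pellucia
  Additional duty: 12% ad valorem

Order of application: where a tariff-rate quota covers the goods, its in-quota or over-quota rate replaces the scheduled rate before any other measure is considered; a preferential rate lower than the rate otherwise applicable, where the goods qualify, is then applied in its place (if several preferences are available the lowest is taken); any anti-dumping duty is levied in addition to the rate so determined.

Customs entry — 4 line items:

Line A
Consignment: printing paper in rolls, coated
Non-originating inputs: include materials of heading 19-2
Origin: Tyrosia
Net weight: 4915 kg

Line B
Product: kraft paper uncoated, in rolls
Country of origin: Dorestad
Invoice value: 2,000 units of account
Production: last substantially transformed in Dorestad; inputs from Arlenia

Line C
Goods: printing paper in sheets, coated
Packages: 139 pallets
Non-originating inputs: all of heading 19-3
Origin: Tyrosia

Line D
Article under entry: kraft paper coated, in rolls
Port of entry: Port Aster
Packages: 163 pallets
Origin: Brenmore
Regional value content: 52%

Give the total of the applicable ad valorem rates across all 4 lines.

117%

Line A: printing paper → 19-2; coated → 19-2-1; in rolls → 19-2-1-1. Scheduled 34%. quota on 19-2-1-1 exhausted → over-quota 50%; Tyrosia agreement on 19-2: CTH not met. → 50%.
Line B: kraft paper → 19-4; uncoated → 19-4-2; in rolls → 19-4-2-2. Scheduled 21%. Dorestad agreement on 19-4-2-1: 19-4-2-2 not covered. → 21%.
Line C: printing paper → 19-2; coated → 19-2-1; in sheets → 19-2-1-2. Scheduled 10%. Tyrosia agreement on 19-2: CTH met → 19% available; preference 19% not lower than 10% → no reduction. → 10%.
Line D: kraft paper → 19-4; coated → 19-4-1; in rolls → 19-4-1-1. Scheduled 36%. Brenmore agreement on 19-1-1: 19-4-1-1 not covered. → 36%.
Sum: 50% + 21% + 10% + 36% = 117%.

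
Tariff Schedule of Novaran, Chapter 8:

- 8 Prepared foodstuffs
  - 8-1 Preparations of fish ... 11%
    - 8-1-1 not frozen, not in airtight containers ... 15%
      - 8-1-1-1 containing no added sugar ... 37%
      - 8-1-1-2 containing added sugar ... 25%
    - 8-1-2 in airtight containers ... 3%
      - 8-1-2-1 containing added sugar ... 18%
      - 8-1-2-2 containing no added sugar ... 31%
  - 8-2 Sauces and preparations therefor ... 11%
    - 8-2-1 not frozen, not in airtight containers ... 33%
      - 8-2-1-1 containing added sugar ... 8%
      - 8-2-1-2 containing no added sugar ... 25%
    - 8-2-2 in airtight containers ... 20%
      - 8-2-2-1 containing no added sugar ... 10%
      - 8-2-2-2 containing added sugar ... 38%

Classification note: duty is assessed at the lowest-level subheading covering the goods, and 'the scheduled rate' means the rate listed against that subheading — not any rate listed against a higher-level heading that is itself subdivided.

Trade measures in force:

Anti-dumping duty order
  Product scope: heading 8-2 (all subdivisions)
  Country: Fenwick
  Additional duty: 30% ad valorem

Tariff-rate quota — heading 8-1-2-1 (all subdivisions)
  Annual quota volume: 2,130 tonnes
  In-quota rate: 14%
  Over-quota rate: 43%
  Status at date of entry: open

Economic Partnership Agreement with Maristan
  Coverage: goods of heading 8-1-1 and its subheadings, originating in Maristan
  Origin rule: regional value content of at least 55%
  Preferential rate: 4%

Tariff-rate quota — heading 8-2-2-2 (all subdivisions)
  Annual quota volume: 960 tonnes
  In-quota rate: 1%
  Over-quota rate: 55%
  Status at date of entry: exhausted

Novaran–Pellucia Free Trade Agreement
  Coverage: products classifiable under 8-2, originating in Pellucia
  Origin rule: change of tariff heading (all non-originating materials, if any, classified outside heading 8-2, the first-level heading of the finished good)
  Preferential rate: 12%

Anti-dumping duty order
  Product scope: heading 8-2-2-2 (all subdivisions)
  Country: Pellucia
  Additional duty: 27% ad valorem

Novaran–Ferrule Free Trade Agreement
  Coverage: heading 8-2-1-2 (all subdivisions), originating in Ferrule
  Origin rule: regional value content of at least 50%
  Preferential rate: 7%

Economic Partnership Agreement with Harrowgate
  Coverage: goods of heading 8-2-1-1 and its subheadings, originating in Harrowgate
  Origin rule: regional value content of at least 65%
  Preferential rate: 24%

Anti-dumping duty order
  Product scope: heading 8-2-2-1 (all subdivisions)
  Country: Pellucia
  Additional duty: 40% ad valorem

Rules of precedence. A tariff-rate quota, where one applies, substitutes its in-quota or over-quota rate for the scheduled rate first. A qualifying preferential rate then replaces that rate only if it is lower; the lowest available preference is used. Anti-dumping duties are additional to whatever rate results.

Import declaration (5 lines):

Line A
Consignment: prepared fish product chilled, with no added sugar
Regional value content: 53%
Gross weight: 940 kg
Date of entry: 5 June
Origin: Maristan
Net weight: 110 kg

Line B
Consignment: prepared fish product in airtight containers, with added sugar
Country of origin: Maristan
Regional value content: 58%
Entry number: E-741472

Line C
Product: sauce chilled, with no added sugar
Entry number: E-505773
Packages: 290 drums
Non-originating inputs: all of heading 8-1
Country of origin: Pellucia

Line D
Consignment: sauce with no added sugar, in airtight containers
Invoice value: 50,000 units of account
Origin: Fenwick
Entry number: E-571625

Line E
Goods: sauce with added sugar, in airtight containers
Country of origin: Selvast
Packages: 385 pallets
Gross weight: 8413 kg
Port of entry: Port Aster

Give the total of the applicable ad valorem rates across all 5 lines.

Line A: prepared fish product → 8-1; chilled → 8-1-1; with no added sugar → 8-1-1-1. Scheduled 37%. Maristan agreement on 8-1-1: RVC < 55%. → 37%.
Line B: prepared fish product → 8-1; in airtight containers → 8-1-2; with added sugar → 8-1-2-1. Scheduled 18%. quota on 8-1-2-1 open → in-quota 14%; Maristan agreement on 8-1-1: 8-1-2-1 not covered. → 14%.
Line C: sauce → 8-2; chilled → 8-2-1; with no added sugar → 8-2-1-2. Scheduled 25%. Pellucia agreement on 8-2: CTH met → 12% available; preferential 12%. → 12%.
Line D: sauce → 8-2; in airtight containers → 8-2-2; with no added sugar → 8-2-2-1. Scheduled 10%. anti-dumping (Fenwick, 8-2): +30%; total 10% + 30% = 40%. → 40%.
Line E: sauce → 8-2; in airtight containers → 8-2-2; with added sugar → 8-2-2-2. Scheduled 38%. quota on 8-2-2-2 exhausted → over-quota 55%. → 55%.
Sum: 37% + 14% + 12% + 40% + 55% = 158%.

158%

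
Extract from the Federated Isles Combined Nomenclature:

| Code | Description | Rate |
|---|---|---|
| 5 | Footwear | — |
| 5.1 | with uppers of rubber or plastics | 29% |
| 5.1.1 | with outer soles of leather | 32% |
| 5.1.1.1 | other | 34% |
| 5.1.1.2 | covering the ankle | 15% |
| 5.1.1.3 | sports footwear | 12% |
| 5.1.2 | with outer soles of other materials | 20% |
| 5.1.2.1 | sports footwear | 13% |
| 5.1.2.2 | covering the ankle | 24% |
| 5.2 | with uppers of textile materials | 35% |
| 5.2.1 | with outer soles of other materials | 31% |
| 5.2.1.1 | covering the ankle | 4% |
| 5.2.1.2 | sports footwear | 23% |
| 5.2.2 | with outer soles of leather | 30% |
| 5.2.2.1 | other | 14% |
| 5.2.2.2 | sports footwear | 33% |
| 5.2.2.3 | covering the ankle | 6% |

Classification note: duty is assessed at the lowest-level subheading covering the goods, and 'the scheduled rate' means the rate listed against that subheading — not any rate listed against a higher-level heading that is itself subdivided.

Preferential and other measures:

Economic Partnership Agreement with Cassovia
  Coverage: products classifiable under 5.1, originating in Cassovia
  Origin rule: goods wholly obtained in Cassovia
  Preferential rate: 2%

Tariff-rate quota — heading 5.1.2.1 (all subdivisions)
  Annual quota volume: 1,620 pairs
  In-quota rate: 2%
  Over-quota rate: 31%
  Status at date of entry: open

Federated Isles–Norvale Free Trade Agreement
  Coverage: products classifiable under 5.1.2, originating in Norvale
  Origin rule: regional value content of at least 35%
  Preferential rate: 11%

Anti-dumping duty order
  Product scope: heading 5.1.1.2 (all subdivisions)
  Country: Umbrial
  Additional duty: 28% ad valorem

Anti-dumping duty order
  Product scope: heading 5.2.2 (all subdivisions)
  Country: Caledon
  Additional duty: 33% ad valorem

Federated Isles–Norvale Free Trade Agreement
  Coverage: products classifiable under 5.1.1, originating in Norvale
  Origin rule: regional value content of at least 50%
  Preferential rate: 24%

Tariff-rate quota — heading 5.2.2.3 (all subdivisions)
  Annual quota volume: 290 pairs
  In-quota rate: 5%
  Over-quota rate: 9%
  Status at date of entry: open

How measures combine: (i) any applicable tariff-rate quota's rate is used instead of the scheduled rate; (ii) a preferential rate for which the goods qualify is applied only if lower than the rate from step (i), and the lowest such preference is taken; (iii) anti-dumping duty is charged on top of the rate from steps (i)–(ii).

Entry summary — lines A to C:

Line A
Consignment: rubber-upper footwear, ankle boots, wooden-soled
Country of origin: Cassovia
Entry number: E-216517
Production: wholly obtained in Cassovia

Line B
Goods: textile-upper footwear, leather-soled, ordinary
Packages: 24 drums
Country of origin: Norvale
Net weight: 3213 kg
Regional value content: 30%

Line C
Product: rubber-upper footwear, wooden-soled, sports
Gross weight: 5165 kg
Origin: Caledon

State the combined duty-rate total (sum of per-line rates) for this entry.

18%

Line A: rubber-upper → 5.1; wooden-soled → 5.1.2; ankle boots → 5.1.2.2. Scheduled 24%. Cassovia agreement on 5.1: wholly obtained → 2% available; preferential 2%. → 2%.
Line B: textile-upper → 5.2; leather-soled → 5.2.2; ordinary → 5.2.2.1. Scheduled 14%. Norvale agreement on 5.1.2: 5.2.2.1 not covered; Norvale agreement on 5.1.1: 5.2.2.1 not covered. → 14%.
Line C: rubber-upper → 5.1; wooden-soled → 5.1.2; sports → 5.1.2.1. Scheduled 13%. quota on 5.1.2.1 open → in-quota 2%. → 2%.
Sum: 2% + 14% + 2% = 18%.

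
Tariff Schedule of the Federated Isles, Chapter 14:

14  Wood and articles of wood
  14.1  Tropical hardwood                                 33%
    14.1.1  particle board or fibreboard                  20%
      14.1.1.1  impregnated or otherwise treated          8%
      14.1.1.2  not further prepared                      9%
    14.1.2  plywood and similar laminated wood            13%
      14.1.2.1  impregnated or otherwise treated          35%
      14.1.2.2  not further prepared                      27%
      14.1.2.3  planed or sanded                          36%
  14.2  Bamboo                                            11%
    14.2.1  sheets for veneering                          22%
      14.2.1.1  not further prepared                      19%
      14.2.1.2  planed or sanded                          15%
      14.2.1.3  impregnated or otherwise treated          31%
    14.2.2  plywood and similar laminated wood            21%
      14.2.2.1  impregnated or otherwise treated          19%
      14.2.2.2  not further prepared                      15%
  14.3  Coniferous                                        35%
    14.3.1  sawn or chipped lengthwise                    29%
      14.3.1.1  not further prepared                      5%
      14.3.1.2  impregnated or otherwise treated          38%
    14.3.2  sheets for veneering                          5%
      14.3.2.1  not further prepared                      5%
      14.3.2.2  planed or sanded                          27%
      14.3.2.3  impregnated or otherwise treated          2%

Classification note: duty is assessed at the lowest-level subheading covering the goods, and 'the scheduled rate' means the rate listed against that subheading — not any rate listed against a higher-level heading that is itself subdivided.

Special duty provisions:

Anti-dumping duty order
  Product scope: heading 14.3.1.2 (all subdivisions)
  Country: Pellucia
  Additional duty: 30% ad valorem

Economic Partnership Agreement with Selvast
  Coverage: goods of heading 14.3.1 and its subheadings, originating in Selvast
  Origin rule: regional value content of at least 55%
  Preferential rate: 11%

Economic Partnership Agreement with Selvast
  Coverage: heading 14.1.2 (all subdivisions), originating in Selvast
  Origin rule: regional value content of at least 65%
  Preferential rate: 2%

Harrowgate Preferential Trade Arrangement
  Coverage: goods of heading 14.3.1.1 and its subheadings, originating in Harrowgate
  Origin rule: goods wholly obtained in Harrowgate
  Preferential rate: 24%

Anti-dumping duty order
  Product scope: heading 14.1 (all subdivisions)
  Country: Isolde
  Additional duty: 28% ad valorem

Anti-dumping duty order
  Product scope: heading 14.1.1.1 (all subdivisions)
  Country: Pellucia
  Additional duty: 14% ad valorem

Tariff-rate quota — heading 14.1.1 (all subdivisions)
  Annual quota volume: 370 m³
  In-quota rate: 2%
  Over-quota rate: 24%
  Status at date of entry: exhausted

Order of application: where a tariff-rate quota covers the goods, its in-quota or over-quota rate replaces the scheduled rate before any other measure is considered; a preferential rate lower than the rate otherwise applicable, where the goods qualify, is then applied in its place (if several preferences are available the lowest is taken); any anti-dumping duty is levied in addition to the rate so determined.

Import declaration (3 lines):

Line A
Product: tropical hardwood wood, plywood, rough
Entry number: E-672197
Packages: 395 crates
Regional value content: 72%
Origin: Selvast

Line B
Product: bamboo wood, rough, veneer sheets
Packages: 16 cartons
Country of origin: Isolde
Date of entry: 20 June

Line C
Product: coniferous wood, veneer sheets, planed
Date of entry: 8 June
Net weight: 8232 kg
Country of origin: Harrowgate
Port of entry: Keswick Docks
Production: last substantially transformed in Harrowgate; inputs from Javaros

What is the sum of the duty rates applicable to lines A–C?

48%

Line A: tropical hardwood → 14.1; plywood → 14.1.2; rough → 14.1.2.2. Scheduled 27%. Selvast agreement on 14.3.1: 14.1.2.2 not covered; Selvast agreement on 14.1.2: RVC ≥ 65% → 2% available; preferential 2%. → 2%.
Line B: bamboo → 14.2; veneer sheets → 14.2.1; rough → 14.2.1.1. Scheduled 19%. No special measure applies. → 19%.
Line C: coniferous → 14.3; veneer sheets → 14.3.2; planed → 14.3.2.2. Scheduled 27%. Harrowgate agreement on 14.3.1.1: 14.3.2.2 not covered. → 27%.
Sum: 2% + 19% + 27% = 48%.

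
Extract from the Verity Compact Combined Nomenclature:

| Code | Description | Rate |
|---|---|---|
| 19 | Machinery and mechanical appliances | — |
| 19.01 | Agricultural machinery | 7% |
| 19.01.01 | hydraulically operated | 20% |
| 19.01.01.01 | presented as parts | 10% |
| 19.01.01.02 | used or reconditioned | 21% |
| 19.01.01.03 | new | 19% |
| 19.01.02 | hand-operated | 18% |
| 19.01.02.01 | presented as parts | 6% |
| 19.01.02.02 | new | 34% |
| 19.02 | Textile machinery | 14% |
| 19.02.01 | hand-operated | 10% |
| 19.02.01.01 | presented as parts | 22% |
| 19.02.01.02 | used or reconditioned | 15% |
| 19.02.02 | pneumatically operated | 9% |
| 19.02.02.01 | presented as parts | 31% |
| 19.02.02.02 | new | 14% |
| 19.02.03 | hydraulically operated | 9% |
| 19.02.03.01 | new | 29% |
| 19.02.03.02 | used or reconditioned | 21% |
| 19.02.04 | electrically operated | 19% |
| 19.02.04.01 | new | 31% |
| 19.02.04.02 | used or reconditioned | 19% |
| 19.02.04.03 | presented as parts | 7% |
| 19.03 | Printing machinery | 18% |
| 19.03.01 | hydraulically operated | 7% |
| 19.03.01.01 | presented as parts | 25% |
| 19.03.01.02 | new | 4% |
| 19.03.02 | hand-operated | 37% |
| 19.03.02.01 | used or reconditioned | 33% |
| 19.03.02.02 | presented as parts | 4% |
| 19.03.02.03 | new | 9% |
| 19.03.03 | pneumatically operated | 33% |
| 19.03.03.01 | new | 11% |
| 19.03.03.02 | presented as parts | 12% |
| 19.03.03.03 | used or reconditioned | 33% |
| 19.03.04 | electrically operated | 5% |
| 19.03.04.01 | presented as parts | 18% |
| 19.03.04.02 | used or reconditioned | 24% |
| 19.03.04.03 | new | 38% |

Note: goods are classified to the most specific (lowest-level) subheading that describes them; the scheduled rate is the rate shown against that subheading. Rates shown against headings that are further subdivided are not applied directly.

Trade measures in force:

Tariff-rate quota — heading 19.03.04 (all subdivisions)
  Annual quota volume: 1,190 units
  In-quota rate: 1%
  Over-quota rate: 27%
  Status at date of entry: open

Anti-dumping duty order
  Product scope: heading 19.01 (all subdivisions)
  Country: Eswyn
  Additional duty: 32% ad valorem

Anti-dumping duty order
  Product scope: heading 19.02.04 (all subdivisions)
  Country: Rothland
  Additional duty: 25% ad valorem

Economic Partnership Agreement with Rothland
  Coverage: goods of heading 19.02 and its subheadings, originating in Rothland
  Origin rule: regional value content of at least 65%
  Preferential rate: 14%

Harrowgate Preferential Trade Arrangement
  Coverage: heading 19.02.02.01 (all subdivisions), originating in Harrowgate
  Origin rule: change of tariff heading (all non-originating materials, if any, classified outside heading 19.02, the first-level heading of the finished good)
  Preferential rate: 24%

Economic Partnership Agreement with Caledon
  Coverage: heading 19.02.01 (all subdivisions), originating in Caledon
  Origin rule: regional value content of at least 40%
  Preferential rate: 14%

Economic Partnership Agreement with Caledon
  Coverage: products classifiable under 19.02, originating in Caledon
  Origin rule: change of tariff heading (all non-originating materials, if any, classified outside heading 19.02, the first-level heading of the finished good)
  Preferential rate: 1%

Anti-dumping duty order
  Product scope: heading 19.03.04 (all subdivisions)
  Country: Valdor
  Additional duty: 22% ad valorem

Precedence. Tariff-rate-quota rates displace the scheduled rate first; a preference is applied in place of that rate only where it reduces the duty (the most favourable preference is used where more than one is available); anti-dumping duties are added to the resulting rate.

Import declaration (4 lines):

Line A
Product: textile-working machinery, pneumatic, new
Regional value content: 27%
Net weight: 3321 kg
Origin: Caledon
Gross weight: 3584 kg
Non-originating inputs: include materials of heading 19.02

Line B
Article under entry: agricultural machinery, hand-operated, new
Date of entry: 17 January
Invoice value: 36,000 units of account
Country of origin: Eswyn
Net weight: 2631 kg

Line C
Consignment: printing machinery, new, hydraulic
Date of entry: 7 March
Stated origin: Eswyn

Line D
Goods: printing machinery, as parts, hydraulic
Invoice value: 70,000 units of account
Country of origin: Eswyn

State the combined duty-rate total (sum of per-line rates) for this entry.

109%

Line A: textile-working → 19.02; pneumatic → 19.02.02; new → 19.02.02.02. Scheduled 14%. Caledon agreement on 19.02.01: 19.02.02.02 not covered; Caledon agreement on 19.02: CTH not met. → 14%.
Line B: agricultural → 19.01; hand-operated → 19.01.02; new → 19.01.02.02. Scheduled 34%. anti-dumping (Eswyn, 19.01): +32%; total 34% + 32% = 66%. → 66%.
Line C: printing → 19.03; hydraulic → 19.03.01; new → 19.03.01.02. Scheduled 4%. No special measure applies. → 4%.
Line D: printing → 19.03; hydraulic → 19.03.01; as parts → 19.03.01.01. Scheduled 25%. No special measure applies. → 25%.
Sum: 14% + 66% + 4% + 25% = 109%.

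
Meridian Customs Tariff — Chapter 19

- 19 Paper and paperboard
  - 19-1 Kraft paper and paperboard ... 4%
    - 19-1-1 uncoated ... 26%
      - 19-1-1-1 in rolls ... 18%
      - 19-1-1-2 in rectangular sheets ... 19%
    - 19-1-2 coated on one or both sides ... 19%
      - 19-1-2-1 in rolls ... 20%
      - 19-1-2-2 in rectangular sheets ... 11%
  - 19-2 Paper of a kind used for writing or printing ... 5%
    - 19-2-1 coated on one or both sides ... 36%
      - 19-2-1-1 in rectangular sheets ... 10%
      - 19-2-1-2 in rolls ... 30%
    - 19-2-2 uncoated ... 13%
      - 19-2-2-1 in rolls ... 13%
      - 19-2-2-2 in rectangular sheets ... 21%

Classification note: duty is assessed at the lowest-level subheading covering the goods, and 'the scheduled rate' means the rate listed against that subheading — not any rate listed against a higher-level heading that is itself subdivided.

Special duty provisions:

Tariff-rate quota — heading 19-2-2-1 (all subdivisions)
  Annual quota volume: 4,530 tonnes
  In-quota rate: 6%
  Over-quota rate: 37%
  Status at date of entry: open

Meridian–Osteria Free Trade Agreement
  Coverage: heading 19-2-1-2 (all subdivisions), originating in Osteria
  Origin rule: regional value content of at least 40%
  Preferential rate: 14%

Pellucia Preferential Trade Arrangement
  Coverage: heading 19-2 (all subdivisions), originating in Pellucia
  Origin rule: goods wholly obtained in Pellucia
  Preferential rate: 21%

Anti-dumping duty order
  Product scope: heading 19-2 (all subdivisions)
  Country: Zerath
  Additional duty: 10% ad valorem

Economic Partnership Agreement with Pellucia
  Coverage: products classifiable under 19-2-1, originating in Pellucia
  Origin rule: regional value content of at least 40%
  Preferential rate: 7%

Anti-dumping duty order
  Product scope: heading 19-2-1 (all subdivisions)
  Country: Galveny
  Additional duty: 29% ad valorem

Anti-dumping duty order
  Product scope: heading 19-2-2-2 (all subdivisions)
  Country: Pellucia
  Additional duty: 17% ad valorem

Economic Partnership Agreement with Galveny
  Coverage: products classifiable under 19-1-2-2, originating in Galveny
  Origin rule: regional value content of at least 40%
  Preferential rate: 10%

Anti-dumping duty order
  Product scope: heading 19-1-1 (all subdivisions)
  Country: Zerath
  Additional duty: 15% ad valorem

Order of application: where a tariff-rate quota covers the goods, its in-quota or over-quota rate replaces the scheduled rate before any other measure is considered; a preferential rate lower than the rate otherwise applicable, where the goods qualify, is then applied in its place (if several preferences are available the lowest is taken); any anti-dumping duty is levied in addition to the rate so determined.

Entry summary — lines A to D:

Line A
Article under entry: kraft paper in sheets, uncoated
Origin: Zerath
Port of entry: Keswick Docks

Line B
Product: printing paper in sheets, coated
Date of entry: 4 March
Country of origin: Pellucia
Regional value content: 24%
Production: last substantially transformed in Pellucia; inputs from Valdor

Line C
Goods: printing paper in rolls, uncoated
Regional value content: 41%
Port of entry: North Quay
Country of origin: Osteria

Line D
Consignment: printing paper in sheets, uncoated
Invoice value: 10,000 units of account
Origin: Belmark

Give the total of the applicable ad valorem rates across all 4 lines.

Line A: kraft paper → 19-1; uncoated → 19-1-1; in sheets → 19-1-1-2. Scheduled 19%. anti-dumping (Zerath, 19-1-1): +15%; total 19% + 15% = 34%. → 34%.
Line B: printing paper → 19-2; coated → 19-2-1; in sheets → 19-2-1-1. Scheduled 10%. Pellucia agreement on 19-2: not wholly obtained; Pellucia agreement on 19-2-1: RVC < 40%. → 10%.
Line C: printing paper → 19-2; uncoated → 19-2-2; in rolls → 19-2-2-1. Scheduled 13%. quota on 19-2-2-1 open → in-quota 6%; Osteria agreement on 19-2-1-2: 19-2-2-1 not covered. → 6%.
Line D: printing paper → 19-2; uncoated → 19-2-2; in sheets → 19-2-2-2. Scheduled 21%. No special measure applies. → 21%.
Sum: 34% + 10% + 6% + 21% = 71%.

71%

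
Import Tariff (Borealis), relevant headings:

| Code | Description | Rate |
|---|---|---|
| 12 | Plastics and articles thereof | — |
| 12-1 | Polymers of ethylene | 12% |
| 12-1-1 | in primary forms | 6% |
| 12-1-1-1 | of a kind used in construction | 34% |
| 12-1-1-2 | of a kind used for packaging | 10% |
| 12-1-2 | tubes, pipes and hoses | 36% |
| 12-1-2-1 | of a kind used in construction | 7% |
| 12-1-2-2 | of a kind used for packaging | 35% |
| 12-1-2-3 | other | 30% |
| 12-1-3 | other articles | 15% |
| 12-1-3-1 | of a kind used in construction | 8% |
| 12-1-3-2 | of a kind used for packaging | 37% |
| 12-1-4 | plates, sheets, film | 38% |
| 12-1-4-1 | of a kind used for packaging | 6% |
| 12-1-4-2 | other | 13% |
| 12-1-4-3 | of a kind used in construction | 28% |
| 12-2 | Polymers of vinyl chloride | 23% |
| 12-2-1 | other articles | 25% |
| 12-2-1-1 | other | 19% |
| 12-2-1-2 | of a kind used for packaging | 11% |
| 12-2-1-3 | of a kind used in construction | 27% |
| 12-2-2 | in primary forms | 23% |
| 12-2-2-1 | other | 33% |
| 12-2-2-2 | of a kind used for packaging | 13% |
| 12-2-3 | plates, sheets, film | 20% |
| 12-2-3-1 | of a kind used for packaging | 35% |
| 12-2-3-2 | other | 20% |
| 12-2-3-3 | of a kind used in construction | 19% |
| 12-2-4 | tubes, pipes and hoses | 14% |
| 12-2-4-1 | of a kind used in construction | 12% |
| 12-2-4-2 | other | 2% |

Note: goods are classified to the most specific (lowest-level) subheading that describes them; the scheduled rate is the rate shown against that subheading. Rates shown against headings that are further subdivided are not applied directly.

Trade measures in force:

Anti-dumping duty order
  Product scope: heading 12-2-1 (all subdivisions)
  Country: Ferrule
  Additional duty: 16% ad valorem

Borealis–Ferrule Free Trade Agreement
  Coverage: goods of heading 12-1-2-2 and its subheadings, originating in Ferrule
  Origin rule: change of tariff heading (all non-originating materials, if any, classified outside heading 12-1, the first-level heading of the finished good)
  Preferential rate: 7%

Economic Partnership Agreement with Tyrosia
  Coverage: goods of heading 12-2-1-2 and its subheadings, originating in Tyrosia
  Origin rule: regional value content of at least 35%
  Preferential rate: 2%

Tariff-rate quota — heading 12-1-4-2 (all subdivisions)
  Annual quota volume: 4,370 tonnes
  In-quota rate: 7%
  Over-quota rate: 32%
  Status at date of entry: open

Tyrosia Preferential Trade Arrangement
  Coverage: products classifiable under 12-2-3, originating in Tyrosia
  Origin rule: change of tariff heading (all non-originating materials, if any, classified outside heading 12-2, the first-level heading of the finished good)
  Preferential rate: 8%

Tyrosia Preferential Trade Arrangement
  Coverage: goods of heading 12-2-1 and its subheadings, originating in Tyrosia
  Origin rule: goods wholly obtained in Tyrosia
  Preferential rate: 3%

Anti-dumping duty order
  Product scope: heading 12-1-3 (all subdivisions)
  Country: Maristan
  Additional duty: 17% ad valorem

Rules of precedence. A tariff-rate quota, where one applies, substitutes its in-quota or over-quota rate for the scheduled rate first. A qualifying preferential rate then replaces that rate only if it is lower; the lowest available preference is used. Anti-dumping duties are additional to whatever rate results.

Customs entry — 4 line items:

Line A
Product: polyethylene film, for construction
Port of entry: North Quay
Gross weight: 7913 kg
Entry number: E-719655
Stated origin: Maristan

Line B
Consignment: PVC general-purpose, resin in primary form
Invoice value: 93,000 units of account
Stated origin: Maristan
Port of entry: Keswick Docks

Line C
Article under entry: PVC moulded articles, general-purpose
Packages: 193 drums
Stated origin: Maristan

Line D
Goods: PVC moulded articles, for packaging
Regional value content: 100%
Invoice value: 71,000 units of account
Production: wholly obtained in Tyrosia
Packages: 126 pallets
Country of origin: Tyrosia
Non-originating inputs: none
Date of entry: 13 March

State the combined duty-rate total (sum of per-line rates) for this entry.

82%

Line A: polyethylene → 12-1; film → 12-1-4; for construction → 12-1-4-3. Scheduled 28%. No special measure applies. → 28%.
Line B: PVC → 12-2; resin in primary form → 12-2-2; general-purpose → 12-2-2-1. Scheduled 33%. No special measure applies. → 33%.
Line C: PVC → 12-2; moulded articles → 12-2-1; general-purpose → 12-2-1-1. Scheduled 19%. No special measure applies. → 19%.
Line D: PVC → 12-2; moulded articles → 12-2-1; for packaging → 12-2-1-2. Scheduled 11%. Tyrosia agreement on 12-2-1-2: RVC ≥ 35% → 2% available; Tyrosia agreement on 12-2-3: 12-2-1-2 not covered; Tyrosia agreement on 12-2-1: wholly obtained → 3% available; preferential 2%. → 2%.
Sum: 28% + 33% + 19% + 2% = 82%.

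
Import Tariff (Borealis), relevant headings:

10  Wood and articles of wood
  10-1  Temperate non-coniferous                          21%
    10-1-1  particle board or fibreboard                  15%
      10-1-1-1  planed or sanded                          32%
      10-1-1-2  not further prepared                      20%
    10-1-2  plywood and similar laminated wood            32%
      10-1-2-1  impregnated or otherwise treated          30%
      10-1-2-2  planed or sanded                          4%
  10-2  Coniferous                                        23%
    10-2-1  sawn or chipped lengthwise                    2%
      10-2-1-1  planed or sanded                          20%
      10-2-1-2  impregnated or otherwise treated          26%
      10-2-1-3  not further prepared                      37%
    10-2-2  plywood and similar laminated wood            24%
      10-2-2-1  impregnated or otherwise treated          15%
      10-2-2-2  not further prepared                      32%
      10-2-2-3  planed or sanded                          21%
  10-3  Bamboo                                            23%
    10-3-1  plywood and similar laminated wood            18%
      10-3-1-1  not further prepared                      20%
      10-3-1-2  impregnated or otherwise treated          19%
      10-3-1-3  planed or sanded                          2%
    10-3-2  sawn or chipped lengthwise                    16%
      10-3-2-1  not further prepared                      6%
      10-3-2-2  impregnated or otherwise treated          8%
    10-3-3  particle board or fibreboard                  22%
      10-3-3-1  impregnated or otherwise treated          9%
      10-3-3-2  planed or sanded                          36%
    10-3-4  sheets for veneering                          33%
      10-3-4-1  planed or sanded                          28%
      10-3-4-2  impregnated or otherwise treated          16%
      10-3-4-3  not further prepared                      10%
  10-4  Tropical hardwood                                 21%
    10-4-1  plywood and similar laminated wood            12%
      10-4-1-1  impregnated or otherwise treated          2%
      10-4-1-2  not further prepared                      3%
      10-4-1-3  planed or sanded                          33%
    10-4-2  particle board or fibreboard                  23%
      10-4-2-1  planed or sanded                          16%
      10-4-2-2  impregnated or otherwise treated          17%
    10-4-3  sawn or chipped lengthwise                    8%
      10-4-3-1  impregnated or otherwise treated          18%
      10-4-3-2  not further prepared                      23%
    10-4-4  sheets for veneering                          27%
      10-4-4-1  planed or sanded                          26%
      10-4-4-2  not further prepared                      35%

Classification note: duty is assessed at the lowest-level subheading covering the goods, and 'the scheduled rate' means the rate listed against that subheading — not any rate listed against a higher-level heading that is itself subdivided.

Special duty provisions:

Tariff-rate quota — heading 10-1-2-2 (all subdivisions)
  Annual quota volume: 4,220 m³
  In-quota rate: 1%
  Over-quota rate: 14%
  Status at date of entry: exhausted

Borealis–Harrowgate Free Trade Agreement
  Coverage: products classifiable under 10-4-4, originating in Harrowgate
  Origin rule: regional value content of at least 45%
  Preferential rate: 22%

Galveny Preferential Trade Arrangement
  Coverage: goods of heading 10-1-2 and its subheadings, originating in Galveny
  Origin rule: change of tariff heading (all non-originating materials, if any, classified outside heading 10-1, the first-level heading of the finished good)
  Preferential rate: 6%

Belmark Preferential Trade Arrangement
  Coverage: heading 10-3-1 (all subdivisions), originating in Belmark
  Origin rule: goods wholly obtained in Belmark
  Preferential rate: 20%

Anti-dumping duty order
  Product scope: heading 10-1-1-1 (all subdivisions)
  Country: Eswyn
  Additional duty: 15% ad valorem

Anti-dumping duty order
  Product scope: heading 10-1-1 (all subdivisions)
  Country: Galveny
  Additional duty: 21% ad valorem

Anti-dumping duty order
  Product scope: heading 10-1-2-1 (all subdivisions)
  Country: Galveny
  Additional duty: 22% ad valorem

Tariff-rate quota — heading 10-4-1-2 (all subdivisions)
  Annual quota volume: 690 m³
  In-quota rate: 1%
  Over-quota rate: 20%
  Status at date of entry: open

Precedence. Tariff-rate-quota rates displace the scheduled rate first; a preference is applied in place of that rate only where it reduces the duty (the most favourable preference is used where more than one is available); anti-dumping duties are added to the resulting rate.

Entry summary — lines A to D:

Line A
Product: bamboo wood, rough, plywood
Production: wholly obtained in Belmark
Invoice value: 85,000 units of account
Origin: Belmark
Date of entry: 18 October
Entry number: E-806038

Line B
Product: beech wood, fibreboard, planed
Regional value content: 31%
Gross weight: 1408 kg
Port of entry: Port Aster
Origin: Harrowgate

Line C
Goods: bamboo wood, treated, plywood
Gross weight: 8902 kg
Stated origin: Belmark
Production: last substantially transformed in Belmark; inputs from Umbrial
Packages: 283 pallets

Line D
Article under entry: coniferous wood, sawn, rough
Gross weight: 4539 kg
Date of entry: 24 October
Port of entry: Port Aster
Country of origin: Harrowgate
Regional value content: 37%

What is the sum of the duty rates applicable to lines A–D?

Line A: bamboo → 10-3; plywood → 10-3-1; rough → 10-3-1-1. Scheduled 20%. Belmark agreement on 10-3-1: wholly obtained → 20% available; preference 20% not lower than 20% → no reduction. → 20%.
Line B: beech → 10-1; fibreboard → 10-1-1; planed → 10-1-1-1. Scheduled 32%. Harrowgate agreement on 10-4-4: 10-1-1-1 not covered. → 32%.
Line C: bamboo → 10-3; plywood → 10-3-1; treated → 10-3-1-2. Scheduled 19%. Belmark agreement on 10-3-1: not wholly obtained. → 19%.
Line D: coniferous → 10-2; sawn → 10-2-1; rough → 10-2-1-3. Scheduled 37%. Harrowgate agreement on 10-4-4: 10-2-1-3 not covered. → 37%.
Sum: 20% + 32% + 19% + 37% = 108%.

108%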